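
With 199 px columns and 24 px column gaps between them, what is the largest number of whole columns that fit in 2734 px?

12 columns: 12·199 + 11·24 = 2652 px ≤ 2734.
13 columns: 2875 px > 2734. So 12.

12 columns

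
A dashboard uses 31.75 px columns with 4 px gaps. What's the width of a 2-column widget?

67.5 px

2 columns plus 1 gap: 63.5 + 4 = 67.5 px.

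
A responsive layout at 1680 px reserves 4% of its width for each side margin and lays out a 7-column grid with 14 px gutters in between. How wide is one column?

208.8 px

Each margin = 4% of 1680 = 67.2 px; content = 1680 − 2·67.2 = 1545.6 px.
7 columns + 6 gutters: 7c + 6·14 = 1545.6.
7c = 1545.6 − 84 = 1461.6, so c = 208.8 px.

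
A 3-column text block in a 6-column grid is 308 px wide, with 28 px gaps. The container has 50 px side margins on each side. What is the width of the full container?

308 − 2·28 = 252; ÷3 gives c = 84 px.
Container = 2·50 + 6·84 + 5·28 = 100 + 504 + 140 = 744 px.

744 px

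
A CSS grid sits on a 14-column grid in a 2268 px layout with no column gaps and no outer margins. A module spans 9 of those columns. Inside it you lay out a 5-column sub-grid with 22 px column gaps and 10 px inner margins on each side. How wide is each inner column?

2268 / 14 = 162 px per column.
9-column span = 9·162 = 1458 px.
Inner content = 1458 − 2·10 = 1438 px.
5 columns + 4 column gaps: 5d + 4·22 = 1438.
5d = 1438 − 88 = 1350, so d = 270 px.

270 px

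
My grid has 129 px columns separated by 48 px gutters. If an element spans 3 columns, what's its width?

483 px

3 columns plus 2 gutters: 387 + 96 = 483 px.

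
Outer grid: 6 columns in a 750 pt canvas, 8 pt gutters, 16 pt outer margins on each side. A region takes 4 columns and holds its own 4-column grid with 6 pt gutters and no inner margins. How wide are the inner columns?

Take off 32 pt of margins, leaving 718 pt.
Subtracting 5 gutters of 8 leaves 678 for 6 columns, so c = 113 pt.
4-column span = 4·113 + 3·8 = 476 pt.
4d + 3·6 = 476 → 4d = 458 → d = 114.5 pt.

114.5 pt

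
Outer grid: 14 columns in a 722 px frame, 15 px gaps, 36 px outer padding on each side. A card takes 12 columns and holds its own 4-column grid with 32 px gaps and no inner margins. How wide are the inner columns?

114.75 px

Subtract both margins: 722 − 2·36 = 650 px.
14 columns + 13 gaps: 14c + 13·15 = 650.
14c = 650 − 195 = 455, so c = 32.5 px.
12-column span = 12·32.5 + 11·15 = 555 px.
4d + 3·32 = 555 → 4d = 459 → d = 114.75 px.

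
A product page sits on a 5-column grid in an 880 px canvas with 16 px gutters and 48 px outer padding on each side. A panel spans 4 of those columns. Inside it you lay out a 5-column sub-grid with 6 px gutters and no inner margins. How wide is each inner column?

Inside the margins: 880 − 96 = 784 px.
5c + 4·16 = 784 → 5c = 720 → c = 144 px.
Span of 4: 4·144 + 3·16 = 576 + 48 = 624 px.
5d + 4·6 = 624 → 5d = 600 → d = 120 px.

120 px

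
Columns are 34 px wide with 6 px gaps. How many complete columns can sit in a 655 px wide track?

Each extra column adds 34 + 6 = 40 px.
(655 + 6) / 40 = 16.52, so 16 columns fit.

16 columns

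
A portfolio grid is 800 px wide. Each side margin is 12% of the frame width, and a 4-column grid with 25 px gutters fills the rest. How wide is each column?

133.25 px

800 × (1 − 2·12%) = 800 × 76% = 608 px for the columns.
4 columns + 3 gutters: 4c + 3·25 = 608.
4c = 608 − 75 = 533, so c = 133.25 px.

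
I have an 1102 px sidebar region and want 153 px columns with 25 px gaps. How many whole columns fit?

6 columns

k columns need k·153 + (k−1)·25 = k·178 − 25.
k·178 − 25 ≤ 1102 → k ≤ 1127 / 178 ≈ 6.33, so k = 6.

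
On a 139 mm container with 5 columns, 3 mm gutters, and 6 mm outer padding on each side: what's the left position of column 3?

Inside the margins: 139 − 12 = 127 mm.
127 − 4·3 = 115; ÷5 gives c = 23 mm.
Column 3 starts at margin + 2·(column + gutter) = 6 + 2·26 = 58 mm.

58 mm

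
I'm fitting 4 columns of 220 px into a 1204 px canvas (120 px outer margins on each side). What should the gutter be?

28 px

Subtract both margins: 1204 − 2·120 = 964 px.
4 columns take 4·220 = 880 px; remaining 84 splits into 3 gutters.
g = 84 / 3 = 28 px.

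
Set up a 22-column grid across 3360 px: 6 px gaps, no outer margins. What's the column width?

147 px

22c + 21·6 = 3360 → 22c = 3234 → c = 147 px.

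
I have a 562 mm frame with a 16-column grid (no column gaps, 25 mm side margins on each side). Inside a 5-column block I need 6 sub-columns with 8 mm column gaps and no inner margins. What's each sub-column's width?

Outer content = 562 − 2·25 = 512 mm.
512 / 16 = 32 mm per column.
5-column span = 5·32 = 160 mm.
6 columns + 5 column gaps: 6d + 5·8 = 160.
6d = 160 − 40 = 120, so d = 20 mm.

20 mm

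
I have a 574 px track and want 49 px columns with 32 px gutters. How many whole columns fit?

k columns need k·49 + (k−1)·32 = k·81 − 32.
k·81 − 32 ≤ 574 → k ≤ 606 / 81 ≈ 7.48, so k = 7.

7 columns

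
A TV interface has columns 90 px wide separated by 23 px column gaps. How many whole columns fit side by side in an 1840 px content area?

Each extra column adds 90 + 23 = 113 px.
(1840 + 23) / 113 = 16.49, so 16 columns fit.

16 columns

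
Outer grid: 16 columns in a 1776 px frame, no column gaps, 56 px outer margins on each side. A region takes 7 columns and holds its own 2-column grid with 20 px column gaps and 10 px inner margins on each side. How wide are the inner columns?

344 px

Take off 112 px of margins, leaving 1664 px.
1664 / 16 = 104 px per column.
With no column gaps, 7 columns span 7·104 = 728 px.
Inner content = 728 − 2·10 = 708 px.
Subtracting 1 column gap of 20 leaves 688 for 2 columns, so d = 344 px.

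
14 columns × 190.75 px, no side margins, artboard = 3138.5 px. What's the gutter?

36 px

14 columns take 14·190.75 = 2670.5 px; remaining 468 splits into 13 gutters.
g = 468 / 13 = 36 px.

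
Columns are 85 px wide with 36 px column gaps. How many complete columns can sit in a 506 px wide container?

4 columns

4 columns: 4·85 + 3·36 = 448 px ≤ 506.
5 columns: 569 px > 506. So 4.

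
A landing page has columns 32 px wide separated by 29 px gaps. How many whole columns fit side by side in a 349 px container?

6 columns

k columns need k·32 + (k−1)·29 = k·61 − 29.
k·61 − 29 ≤ 349 → k ≤ 378 / 61 ≈ 6.20, so k = 6.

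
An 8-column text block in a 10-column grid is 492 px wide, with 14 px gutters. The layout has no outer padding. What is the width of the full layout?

Subtracting 7 gutters of 14 leaves 394 for 8 columns, so c = 49.25 px.
Total width: 10·49.25 + 9·14 = 618.5 px.

618.5 px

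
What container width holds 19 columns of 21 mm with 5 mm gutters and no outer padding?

489 mm

Container = 19·21 + 18·5 = 399 + 90 = 489 mm.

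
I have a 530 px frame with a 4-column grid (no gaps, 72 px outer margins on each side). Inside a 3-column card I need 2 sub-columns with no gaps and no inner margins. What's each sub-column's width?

Inside the margins: 530 − 144 = 386 px.
4c = 386 → c = 96.5 px.
3-column span = 3·96.5 = 289.5 px.
289.5 / 2 = 144.75 px per column.

144.75 px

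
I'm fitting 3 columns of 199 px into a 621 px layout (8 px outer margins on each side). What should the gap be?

4 px

Take off 16 px of margins, leaving 605 px.
3 columns take 3·199 = 597 px; remaining 8 splits into 2 gaps.
g = 8 / 2 = 4 px.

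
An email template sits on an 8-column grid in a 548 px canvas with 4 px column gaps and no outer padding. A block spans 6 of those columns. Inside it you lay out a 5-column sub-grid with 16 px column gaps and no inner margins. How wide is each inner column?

69.2 px

548 − 7·4 = 520; ÷8 gives c = 65 px.
Span of 6: 6·65 + 5·4 = 390 + 20 = 410 px.
5d + 4·16 = 410 → 5d = 346 → d = 69.2 px.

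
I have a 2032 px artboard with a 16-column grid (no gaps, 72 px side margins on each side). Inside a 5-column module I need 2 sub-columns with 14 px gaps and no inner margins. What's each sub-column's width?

Outer content = 2032 − 2·72 = 1888 px.
1888 / 16 = 118 px per column.
5-column span = 5·118 = 590 px.
2d + 1·14 = 590 → 2d = 576 → d = 288 px.

288 px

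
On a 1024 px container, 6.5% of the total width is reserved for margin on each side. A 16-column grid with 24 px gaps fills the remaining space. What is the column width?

Each margin = 6.5% of 1024 = 66.56 px; content = 1024 − 2·66.56 = 890.88 px.
16 columns + 15 gaps: 16c + 15·24 = 890.88.
16c = 890.88 − 360 = 530.88, so c = 33.18 px.

33.18 px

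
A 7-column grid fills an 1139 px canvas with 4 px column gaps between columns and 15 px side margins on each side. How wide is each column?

155 px

Subtract both margins: 1139 − 2·15 = 1109 px.
1109 − 6·4 = 1085; ÷7 gives c = 155 px.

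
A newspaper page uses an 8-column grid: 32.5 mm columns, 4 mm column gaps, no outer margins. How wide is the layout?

288 mm

Total width: 8·32.5 + 7·4 = 288 mm.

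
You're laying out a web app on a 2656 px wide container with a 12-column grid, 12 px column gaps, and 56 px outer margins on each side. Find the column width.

201 px

Content width = 2656 − 2·56 = 2544 px.
2544 − 11·12 = 2412; ÷12 gives c = 201 px.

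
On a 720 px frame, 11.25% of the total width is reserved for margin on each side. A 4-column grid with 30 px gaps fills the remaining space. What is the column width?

720 × (1 − 2·11.25%) = 720 × 77.5% = 558 px for the columns.
Subtracting 3 gaps of 30 leaves 468 for 4 columns, so c = 117 px.

117 px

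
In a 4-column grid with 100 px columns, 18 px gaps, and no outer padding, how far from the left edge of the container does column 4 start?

Each column+gutter stride is 118 px; with no margin, 3 of them is 354 px.

354 px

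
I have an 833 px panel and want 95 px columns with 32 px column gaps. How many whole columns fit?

k columns need k·95 + (k−1)·32 = k·127 − 32.
k·127 − 32 ≤ 833 → k ≤ 865 / 127 ≈ 6.81, so k = 6.

6 columns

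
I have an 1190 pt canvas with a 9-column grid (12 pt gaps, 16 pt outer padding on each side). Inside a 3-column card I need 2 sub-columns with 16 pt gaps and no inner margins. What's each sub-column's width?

181 pt

Inside the margins: 1190 − 32 = 1158 pt.
Subtracting 8 gaps of 12 leaves 1062 for 9 columns, so c = 118 pt.
3 columns plus 2 gaps: 354 + 24 = 378 pt.
2d + 1·16 = 378 → 2d = 362 → d = 181 pt.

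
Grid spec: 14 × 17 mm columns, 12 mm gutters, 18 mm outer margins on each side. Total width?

430 mm

Adding margins, columns and gutters: 36 + 238 + 156 = 430 mm.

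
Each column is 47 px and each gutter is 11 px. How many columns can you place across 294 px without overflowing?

5 columns: 5·47 + 4·11 = 279 px ≤ 294.
6 columns: 337 px > 294. So 5.

5 columns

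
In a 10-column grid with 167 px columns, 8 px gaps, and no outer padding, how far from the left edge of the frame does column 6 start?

875 px

Each column+gutter stride is 175 px; with no margin, 5 of them is 875 px.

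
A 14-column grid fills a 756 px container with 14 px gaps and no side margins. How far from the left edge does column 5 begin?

14c + 13·14 = 756 → 14c = 574 → c = 41 px.
Before column 5: 4 columns + 4 gaps.
Offset = 4·(41 + 14) = 4·55 = 220 px.

220 px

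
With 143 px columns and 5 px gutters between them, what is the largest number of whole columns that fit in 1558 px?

10 columns

10 columns: 10·143 + 9·5 = 1475 px ≤ 1558.
11 columns: 1623 px > 1558. So 10.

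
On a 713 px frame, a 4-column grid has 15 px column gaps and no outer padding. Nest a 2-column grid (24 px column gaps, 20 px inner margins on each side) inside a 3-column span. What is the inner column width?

Subtracting 3 column gaps of 15 leaves 668 for 4 columns, so c = 167 px.
Span of 3: 3·167 + 2·15 = 501 + 30 = 531 px.
Inner content = 531 − 2·20 = 491 px.
2d + 1·24 = 491 → 2d = 467 → d = 233.5 px.

233.5 px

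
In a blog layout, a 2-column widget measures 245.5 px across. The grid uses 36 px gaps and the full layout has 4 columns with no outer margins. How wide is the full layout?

2 columns + 1 gap: 2c + 1·36 = 245.5.
2c = 245.5 − 36 = 209.5, so c = 104.75 px.
Layout = 4·104.75 + 3·36 = 419 + 108 = 527 px.

527 px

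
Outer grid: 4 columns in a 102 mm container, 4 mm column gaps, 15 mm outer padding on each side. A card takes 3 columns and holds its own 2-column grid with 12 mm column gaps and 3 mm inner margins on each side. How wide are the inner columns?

17.5 mm

Take off 30 mm of margins, leaving 72 mm.
72 − 3·4 = 60; ÷4 gives c = 15 mm.
3 columns plus 2 column gaps: 45 + 8 = 53 mm.
Inner content = 53 − 2·3 = 47 mm.
Subtracting 1 column gap of 12 leaves 35 for 2 columns, so d = 17.5 mm.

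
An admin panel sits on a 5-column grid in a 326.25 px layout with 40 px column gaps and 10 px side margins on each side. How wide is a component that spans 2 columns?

Take off 20 px of margins, leaving 306.25 px.
5 columns + 4 column gaps: 5c + 4·40 = 306.25.
5c = 306.25 − 160 = 146.25, so c = 29.25 px.
Span of 2: 2·29.25 + 1·40 = 58.5 + 40 = 98.5 px.

98.5 px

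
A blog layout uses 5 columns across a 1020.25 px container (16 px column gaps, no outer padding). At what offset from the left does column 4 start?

621.75 px

1020.25 − 4·16 = 956.25; ÷5 gives c = 191.25 px.
Before column 4: 3 columns + 3 column gaps.
Offset = 3·(191.25 + 16) = 3·207.25 = 621.75 px.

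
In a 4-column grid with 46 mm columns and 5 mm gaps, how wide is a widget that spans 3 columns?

3-column span = 3·46 + 2·5 = 148 mm.

148 mm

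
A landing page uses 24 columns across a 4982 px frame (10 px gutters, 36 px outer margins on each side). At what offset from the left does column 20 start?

Subtract both margins: 4982 − 2·36 = 4910 px.
Subtracting 23 gutters of 10 leaves 4680 for 24 columns, so c = 195 px.
Each column+gutter stride is 205 px; 19 of them past the 36 px margin is 36 + 3895 = 3931 px.

3931 px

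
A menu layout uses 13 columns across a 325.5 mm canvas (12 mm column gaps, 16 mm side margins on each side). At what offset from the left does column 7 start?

157 mm

Take off 32 mm of margins, leaving 293.5 mm.
Subtracting 12 column gaps of 12 leaves 149.5 for 13 columns, so c = 11.5 mm.
Column 7 starts at margin + 6·(column + gutter) = 16 + 6·23.5 = 157 mm.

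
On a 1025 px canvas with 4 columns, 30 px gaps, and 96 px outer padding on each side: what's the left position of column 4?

Subtract both margins: 1025 − 2·96 = 833 px.
833 − 3·30 = 743; ÷4 gives c = 185.75 px.
Before column 4: the margin + 3 columns + 3 gaps.
Offset = 96 + 3·(185.75 + 30) = 96 + 647.25 = 743.25 px.

743.25 px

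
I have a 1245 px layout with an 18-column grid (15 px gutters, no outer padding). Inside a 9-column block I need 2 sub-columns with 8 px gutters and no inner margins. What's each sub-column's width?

Subtracting 17 gutters of 15 leaves 990 for 18 columns, so c = 55 px.
Span of 9: 9·55 + 8·15 = 495 + 120 = 615 px.
615 − 1·8 = 607; ÷2 gives d = 303.5 px.

303.5 px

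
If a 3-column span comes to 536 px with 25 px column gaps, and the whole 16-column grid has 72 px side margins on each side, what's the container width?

3111 px

3 columns + 2 column gaps: 3c + 2·25 = 536.
3c = 536 − 50 = 486, so c = 162 px.
Adding margins, columns and gutters: 144 + 2592 + 375 = 3111 px.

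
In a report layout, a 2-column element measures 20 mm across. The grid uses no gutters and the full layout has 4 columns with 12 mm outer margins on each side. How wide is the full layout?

64 mm

2c = 20 → c = 10 mm.
Total width: 2·12 + 4·10 = 64 mm.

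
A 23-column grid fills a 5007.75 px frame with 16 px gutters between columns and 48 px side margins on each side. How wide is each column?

Content width = 5007.75 − 2·48 = 4911.75 px.
23c + 22·16 = 4911.75 → 23c = 4559.75 → c = 198.25 px.

198.25 px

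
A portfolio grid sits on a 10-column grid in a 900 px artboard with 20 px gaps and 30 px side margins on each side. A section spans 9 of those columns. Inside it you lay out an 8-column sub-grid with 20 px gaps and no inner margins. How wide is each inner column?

Subtract both margins: 900 − 2·30 = 840 px.
10c + 9·20 = 840 → 10c = 660 → c = 66 px.
9 columns plus 8 gaps: 594 + 160 = 754 px.
754 − 7·20 = 614; ÷8 gives d = 76.75 px.

76.75 px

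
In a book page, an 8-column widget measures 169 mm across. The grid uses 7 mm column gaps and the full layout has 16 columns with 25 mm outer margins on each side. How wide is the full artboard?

Subtracting 7 column gaps of 7 leaves 120 for 8 columns, so c = 15 mm.
Adding margins, columns and gutters: 50 + 240 + 105 = 395 mm.

395 mm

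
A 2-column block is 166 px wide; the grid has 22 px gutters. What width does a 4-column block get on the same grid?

Subtracting 1 gutter of 22 leaves 144 for 2 columns, so c = 72 px.
4 columns plus 3 gutters: 288 + 66 = 354 px.

354 px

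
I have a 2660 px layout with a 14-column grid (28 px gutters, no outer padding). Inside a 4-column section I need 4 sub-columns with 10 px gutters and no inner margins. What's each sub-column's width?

Subtracting 13 gutters of 28 leaves 2296 for 14 columns, so c = 164 px.
4 columns plus 3 gutters: 656 + 84 = 740 px.
4d + 3·10 = 740 → 4d = 710 → d = 177.5 px.

177.5 px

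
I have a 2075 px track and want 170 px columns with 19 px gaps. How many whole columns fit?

11 columns

Each extra column adds 170 + 19 = 189 px.
(2075 + 19) / 189 = 11.08, so 11 columns fit.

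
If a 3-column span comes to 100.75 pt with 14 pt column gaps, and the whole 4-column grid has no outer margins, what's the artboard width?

139 pt

100.75 − 2·14 = 72.75; ÷3 gives c = 24.25 pt.
Summing: 97 + 42 = 139 pt.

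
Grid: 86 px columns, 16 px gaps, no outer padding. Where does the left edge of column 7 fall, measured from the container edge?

No margin, so column 7 starts at 6·(column + gutter) = 6·102 = 612 px.

612 px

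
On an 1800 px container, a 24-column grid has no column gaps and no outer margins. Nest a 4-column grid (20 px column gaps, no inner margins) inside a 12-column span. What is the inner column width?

24c = 1800 → c = 75 px.
With no column gaps, 12 columns span 12·75 = 900 px.
900 − 3·20 = 840; ÷4 gives d = 210 px.

210 px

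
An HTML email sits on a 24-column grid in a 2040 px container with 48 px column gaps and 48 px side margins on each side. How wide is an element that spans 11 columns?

Inside the margins: 2040 − 96 = 1944 px.
24c + 23·48 = 1944 → 24c = 840 → c = 35 px.
Span of 11: 11·35 + 10·48 = 385 + 480 = 865 px.

865 px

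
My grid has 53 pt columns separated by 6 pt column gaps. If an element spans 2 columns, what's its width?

Span of 2: 2·53 + 1·6 = 106 + 6 = 112 pt.

112 pt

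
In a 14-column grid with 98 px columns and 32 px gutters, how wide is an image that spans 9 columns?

9-column span = 9·98 + 8·32 = 1138 px.

1138 px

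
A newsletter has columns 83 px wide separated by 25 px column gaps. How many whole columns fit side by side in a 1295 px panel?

Each extra column adds 83 + 25 = 108 px.
(1295 + 25) / 108 = 12.22, so 12 columns fit.

12 columns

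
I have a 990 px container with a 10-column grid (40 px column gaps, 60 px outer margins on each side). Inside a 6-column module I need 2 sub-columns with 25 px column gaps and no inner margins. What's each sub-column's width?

Subtract both margins: 990 − 2·60 = 870 px.
10 columns + 9 column gaps: 10c + 9·40 = 870.
10c = 870 − 360 = 510, so c = 51 px.
6 columns plus 5 column gaps: 306 + 200 = 506 px.
2d + 1·25 = 506 → 2d = 481 → d = 240.5 px.

240.5 px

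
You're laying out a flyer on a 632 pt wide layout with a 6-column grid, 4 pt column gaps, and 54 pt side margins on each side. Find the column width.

Inside the margins: 632 − 108 = 524 pt.
6c + 5·4 = 524 → 6c = 504 → c = 84 pt.

84 pt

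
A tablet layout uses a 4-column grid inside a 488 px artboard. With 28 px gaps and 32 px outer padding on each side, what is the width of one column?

Inside the margins: 488 − 64 = 424 px.
4 columns + 3 gaps: 4c + 3·28 = 424.
4c = 424 − 84 = 340, so c = 85 px.

85 px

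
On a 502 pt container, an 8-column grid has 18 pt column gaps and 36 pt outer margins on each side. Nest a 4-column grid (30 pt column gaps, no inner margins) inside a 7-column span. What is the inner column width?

71 pt

Outer content = 502 − 2·36 = 430 pt.
Subtracting 7 column gaps of 18 leaves 304 for 8 columns, so c = 38 pt.
7-column span = 7·38 + 6·18 = 374 pt.
374 − 3·30 = 284; ÷4 gives d = 71 pt.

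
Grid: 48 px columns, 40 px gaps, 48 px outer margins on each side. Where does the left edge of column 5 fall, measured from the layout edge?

Before column 5: the margin + 4 columns + 4 gaps.
Offset = 48 + 4·(48 + 40) = 48 + 352 = 400 px.

400 px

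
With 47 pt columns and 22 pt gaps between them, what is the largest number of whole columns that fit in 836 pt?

12 columns

Each extra column adds 47 + 22 = 69 pt.
(836 + 22) / 69 = 12.43, so 12 columns fit.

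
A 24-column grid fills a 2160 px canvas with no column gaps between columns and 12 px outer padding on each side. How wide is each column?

Take off 24 px of margins, leaving 2136 px.
2136 / 24 = 89 px per column.

89 px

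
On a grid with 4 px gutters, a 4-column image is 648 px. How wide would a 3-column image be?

485 px

Subtracting 3 gutters of 4 leaves 636 for 4 columns, so c = 159 px.
3-column span = 3·159 + 2·4 = 485 px.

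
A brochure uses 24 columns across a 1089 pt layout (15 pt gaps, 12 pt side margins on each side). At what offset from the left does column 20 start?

867 pt

Content = 1089 − 2·12 = 1065 pt.
24c + 23·15 = 1065 → 24c = 720 → c = 30 pt.
Each column+gutter stride is 45 pt; 19 of them past the 12 pt margin is 12 + 855 = 867 pt.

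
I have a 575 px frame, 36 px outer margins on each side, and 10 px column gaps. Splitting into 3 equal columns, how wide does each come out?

161 px

Inside the margins: 575 − 72 = 503 px.
3c + 2·10 = 503 → 3c = 483 → c = 161 px.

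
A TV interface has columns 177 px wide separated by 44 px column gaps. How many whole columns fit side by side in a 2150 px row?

k columns need k·177 + (k−1)·44 = k·221 − 44.
k·221 − 44 ≤ 2150 → k ≤ 2194 / 221 ≈ 9.93, so k = 9.

9 columns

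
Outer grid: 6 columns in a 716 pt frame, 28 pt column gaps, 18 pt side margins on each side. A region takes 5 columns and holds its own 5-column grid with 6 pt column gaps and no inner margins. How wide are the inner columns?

Take off 36 pt of margins, leaving 680 pt.
6 columns + 5 column gaps: 6c + 5·28 = 680.
6c = 680 − 140 = 540, so c = 90 pt.
5 columns plus 4 column gaps: 450 + 112 = 562 pt.
5 columns + 4 column gaps: 5d + 4·6 = 562.
5d = 562 − 24 = 538, so d = 107.6 pt.

107.6 pt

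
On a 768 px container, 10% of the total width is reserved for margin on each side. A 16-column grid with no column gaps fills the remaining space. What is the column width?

768 × (1 − 2·10%) = 768 × 80% = 614.4 px for the columns.
16c = 614.4 → c = 38.4 px.

38.4 px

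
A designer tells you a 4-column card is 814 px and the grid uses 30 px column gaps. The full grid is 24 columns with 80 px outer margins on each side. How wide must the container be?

5194 px

Subtracting 3 column gaps of 30 leaves 724 for 4 columns, so c = 181 px.
Adding margins, columns and gutters: 160 + 4344 + 690 = 5194 px.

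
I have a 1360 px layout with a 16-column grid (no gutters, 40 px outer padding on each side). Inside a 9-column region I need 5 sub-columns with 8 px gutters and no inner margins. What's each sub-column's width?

137.6 px

Subtract both margins: 1360 − 2·40 = 1280 px.
With no gutters, each column is 1280/16 = 80 px.
9-column span = 9·80 = 720 px.
Subtracting 4 gutters of 8 leaves 688 for 5 columns, so d = 137.6 px.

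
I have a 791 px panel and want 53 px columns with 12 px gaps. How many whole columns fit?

Each extra column adds 53 + 12 = 65 px.
(791 + 12) / 65 = 12.35, so 12 columns fit.

12 columns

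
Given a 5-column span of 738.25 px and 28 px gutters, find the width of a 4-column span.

5 columns + 4 gutters: 5c + 4·28 = 738.25.
5c = 738.25 − 112 = 626.25, so c = 125.25 px.
4 columns plus 3 gutters: 501 + 84 = 585 px.

585 px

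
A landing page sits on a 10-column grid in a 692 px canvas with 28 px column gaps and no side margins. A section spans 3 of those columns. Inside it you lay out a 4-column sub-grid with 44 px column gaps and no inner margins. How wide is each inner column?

10c + 9·28 = 692 → 10c = 440 → c = 44 px.
Span of 3: 3·44 + 2·28 = 132 + 56 = 188 px.
Subtracting 3 column gaps of 44 leaves 56 for 4 columns, so d = 14 px.

14 px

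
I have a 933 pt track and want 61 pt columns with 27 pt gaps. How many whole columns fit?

10 columns

k columns need k·61 + (k−1)·27 = k·88 − 27.
k·88 − 27 ≤ 933 → k ≤ 960 / 88 ≈ 10.91, so k = 10.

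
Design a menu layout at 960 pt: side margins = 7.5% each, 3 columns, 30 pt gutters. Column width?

Each margin = 7.5% of 960 = 72 pt; content = 960 − 2·72 = 816 pt.
816 − 2·30 = 756; ÷3 gives c = 252 pt.

252 pt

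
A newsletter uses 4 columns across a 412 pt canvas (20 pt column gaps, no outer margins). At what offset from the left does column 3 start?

216 pt

412 − 3·20 = 352; ÷4 gives c = 88 pt.
Before column 3: 2 columns + 2 column gaps.
Offset = 2·(88 + 20) = 2·108 = 216 pt.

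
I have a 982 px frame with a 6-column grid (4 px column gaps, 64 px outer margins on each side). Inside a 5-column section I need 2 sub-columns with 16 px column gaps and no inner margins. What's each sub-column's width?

Take off 128 px of margins, leaving 854 px.
6 columns + 5 column gaps: 6c + 5·4 = 854.
6c = 854 − 20 = 834, so c = 139 px.
5-column span = 5·139 + 4·4 = 711 px.
Subtracting 1 column gap of 16 leaves 695 for 2 columns, so d = 347.5 px.

347.5 px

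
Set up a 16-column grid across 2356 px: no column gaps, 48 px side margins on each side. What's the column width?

Take off 96 px of margins, leaving 2260 px.
2260 / 16 = 141.25 px per column.

141.25 px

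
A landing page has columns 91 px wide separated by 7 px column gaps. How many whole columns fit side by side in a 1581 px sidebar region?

Each extra column adds 91 + 7 = 98 px.
(1581 + 7) / 98 = 16.20, so 16 columns fit.

16 columns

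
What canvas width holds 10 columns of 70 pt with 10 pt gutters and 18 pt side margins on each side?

Total width: 2·18 + 10·70 + 9·10 = 826 pt.

826 pt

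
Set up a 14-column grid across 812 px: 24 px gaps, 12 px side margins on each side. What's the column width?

Content width = 812 − 2·12 = 788 px.
Subtracting 13 gaps of 24 leaves 476 for 14 columns, so c = 34 px.

34 px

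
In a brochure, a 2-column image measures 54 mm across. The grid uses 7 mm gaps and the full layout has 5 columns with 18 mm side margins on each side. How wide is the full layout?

54 − 1·7 = 47; ÷2 gives c = 23.5 mm.
Total width: 2·18 + 5·23.5 + 4·7 = 181.5 mm.

181.5 mm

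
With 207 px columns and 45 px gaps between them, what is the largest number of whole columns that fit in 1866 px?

7 columns

k columns need k·207 + (k−1)·45 = k·252 − 45.
k·252 − 45 ≤ 1866 → k ≤ 1911 / 252 ≈ 7.58, so k = 7.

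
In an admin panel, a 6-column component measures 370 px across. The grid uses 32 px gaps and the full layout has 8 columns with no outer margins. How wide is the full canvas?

6c + 5·32 = 370 → 6c = 210 → c = 35 px.
Total width: 8·35 + 7·32 = 504 px.

504 px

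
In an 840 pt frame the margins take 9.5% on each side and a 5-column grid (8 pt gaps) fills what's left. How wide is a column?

129.68 pt

Each margin = 9.5% of 840 = 79.8 pt; content = 840 − 2·79.8 = 680.4 pt.
Subtracting 4 gaps of 8 leaves 648.4 for 5 columns, so c = 129.68 pt.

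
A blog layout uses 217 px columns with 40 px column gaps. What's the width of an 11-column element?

2787 px

11-column span = 11·217 + 10·40 = 2787 px.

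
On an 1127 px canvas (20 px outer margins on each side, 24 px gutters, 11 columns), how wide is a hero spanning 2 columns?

178 px

Take off 40 px of margins, leaving 1087 px.
11 columns + 10 gutters: 11c + 10·24 = 1087.
11c = 1087 − 240 = 847, so c = 77 px.
2 columns plus 1 gutter: 154 + 24 = 178 px.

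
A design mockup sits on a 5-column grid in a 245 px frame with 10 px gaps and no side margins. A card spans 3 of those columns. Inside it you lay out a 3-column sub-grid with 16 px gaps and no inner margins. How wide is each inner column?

37 px

5 columns + 4 gaps: 5c + 4·10 = 245.
5c = 245 − 40 = 205, so c = 41 px.
3 columns plus 2 gaps: 123 + 20 = 143 px.
3 columns + 2 gaps: 3d + 2·16 = 143.
3d = 143 − 32 = 111, so d = 37 px.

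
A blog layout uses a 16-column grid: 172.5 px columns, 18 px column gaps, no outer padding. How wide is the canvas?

Summing: 2760 + 270 = 3030 px.

3030 px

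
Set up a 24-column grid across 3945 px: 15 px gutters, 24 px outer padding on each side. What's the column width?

148 px

Inside the margins: 3945 − 48 = 3897 px.
24c + 23·15 = 3897 → 24c = 3552 → c = 148 px.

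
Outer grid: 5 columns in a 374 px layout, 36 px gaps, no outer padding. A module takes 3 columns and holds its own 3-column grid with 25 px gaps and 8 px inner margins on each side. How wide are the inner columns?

48 px

Subtracting 4 gaps of 36 leaves 230 for 5 columns, so c = 46 px.
3 columns plus 2 gaps: 138 + 72 = 210 px.
Inner content = 210 − 2·8 = 194 px.
Subtracting 2 gaps of 25 leaves 144 for 3 columns, so d = 48 px.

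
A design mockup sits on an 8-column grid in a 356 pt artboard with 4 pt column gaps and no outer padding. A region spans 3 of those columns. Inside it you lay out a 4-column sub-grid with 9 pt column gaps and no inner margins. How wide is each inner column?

8 columns + 7 column gaps: 8c + 7·4 = 356.
8c = 356 − 28 = 328, so c = 41 pt.
Span of 3: 3·41 + 2·4 = 123 + 8 = 131 pt.
131 − 3·9 = 104; ÷4 gives d = 26 pt.

26 pt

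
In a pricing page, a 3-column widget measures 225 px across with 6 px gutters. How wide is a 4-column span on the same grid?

3 columns + 2 gutters: 3c + 2·6 = 225.
3c = 225 − 12 = 213, so c = 71 px.
4 columns plus 3 gutters: 284 + 18 = 302 px.

302 px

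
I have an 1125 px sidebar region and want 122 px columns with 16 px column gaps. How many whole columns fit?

Each extra column adds 122 + 16 = 138 px.
(1125 + 16) / 138 = 8.27, so 8 columns fit.

8 columns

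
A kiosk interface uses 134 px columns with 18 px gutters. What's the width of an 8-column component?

8-column span = 8·134 + 7·18 = 1198 px.

1198 px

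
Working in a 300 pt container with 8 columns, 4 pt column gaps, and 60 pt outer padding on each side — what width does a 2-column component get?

42 pt

Inside the margins: 300 − 120 = 180 pt.
180 − 7·4 = 152; ÷8 gives c = 19 pt.
2-column span = 2·19 + 1·4 = 42 pt.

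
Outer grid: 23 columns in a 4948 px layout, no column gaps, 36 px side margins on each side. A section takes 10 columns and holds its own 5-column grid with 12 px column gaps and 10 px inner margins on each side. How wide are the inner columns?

Subtract both margins: 4948 − 2·36 = 4876 px.
4876 / 23 = 212 px per column.
10-column span = 10·212 = 2120 px.
Inner content = 2120 − 2·10 = 2100 px.
2100 − 4·12 = 2052; ÷5 gives d = 410.4 px.

410.4 px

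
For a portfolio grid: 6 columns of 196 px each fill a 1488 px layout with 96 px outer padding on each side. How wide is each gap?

24 px

Subtract both margins: 1488 − 2·96 = 1296 px.
Columns use 1176 px, leaving 120 px across 5 gaps = 24 px each.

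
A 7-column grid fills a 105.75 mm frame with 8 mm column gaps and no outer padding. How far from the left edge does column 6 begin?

Subtracting 6 column gaps of 8 leaves 57.75 for 7 columns, so c = 8.25 mm.
Before column 6: 5 columns + 5 column gaps.
Offset = 5·(8.25 + 8) = 5·16.25 = 81.25 mm.

81.25 mm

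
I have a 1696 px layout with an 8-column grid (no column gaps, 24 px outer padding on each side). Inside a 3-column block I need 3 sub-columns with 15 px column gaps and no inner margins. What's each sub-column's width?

196 px

Outer content = 1696 − 2·24 = 1648 px.
1648 / 8 = 206 px per column.
With no column gaps, 3 columns span 3·206 = 618 px.
Subtracting 2 column gaps of 15 leaves 588 for 3 columns, so d = 196 px.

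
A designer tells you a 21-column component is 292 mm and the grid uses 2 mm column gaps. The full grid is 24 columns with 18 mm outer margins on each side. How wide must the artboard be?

370 mm

21 columns + 20 column gaps: 21c + 20·2 = 292.
21c = 292 − 40 = 252, so c = 12 mm.
Total width: 2·18 + 24·12 + 23·2 = 370 mm.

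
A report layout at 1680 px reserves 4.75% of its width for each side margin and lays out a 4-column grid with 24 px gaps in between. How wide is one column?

Each margin = 4.75% of 1680 = 79.8 px; content = 1680 − 2·79.8 = 1520.4 px.
4c + 3·24 = 1520.4 → 4c = 1448.4 → c = 362.1 px.

362.1 px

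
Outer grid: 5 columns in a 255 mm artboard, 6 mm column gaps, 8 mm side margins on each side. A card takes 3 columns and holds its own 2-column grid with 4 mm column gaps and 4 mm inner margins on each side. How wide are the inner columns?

Inside the margins: 255 − 16 = 239 mm.
Subtracting 4 column gaps of 6 leaves 215 for 5 columns, so c = 43 mm.
3-column span = 3·43 + 2·6 = 141 mm.
Inner content = 141 − 2·4 = 133 mm.
2 columns + 1 column gap: 2d + 1·4 = 133.
2d = 133 − 4 = 129, so d = 64.5 mm.

64.5 mm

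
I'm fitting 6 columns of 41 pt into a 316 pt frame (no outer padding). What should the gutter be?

Columns use 246 pt, leaving 70 pt across 5 gutters = 14 pt each.

14 pt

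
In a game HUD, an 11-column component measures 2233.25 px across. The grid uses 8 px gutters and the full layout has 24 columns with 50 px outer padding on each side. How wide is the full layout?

2233.25 − 10·8 = 2153.25; ÷11 gives c = 195.75 px.
Adding margins, columns and gutters: 100 + 4698 + 184 = 4982 px.

4982 px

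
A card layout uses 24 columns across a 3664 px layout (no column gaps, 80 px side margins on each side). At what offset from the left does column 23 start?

Take off 160 px of margins, leaving 3504 px.
With no column gaps, each column is 3504/24 = 146 px.
Column 23 starts at margin + 22·(column + gutter) = 80 + 22·146 = 3292 px.

3292 px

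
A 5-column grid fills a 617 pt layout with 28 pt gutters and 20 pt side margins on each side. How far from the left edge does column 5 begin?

504 pt

Subtract both margins: 617 − 2·20 = 577 pt.
577 − 4·28 = 465; ÷5 gives c = 93 pt.
Each column+gutter stride is 121 pt; 4 of them past the 20 pt margin is 20 + 484 = 504 pt.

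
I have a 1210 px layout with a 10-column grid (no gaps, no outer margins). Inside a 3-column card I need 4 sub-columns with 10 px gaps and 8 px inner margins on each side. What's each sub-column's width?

1210 / 10 = 121 px per column.
With no gaps, 3 columns span 3·121 = 363 px.
Inner content = 363 − 2·8 = 347 px.
4 columns + 3 gaps: 4d + 3·10 = 347.
4d = 347 − 30 = 317, so d = 79.25 px.

79.25 px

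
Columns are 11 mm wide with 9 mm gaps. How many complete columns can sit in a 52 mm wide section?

3 columns

3 columns: 3·11 + 2·9 = 51 mm ≤ 52.
4 columns: 71 mm > 52. So 3.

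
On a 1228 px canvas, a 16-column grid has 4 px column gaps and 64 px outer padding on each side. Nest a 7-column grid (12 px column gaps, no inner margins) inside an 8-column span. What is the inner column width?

Outer content = 1228 − 2·64 = 1100 px.
1100 − 15·4 = 1040; ÷16 gives c = 65 px.
8-column span = 8·65 + 7·4 = 548 px.
7 columns + 6 column gaps: 7d + 6·12 = 548.
7d = 548 − 72 = 476, so d = 68 px.

68 px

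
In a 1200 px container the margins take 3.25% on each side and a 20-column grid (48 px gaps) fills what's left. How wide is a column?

10.5 px

1200 × (1 − 2·3.25%) = 1200 × 93.5% = 1122 px for the columns.
Subtracting 19 gaps of 48 leaves 210 for 20 columns, so c = 10.5 px.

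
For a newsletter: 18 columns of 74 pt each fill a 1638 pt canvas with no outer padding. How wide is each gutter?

18 columns take 18·74 = 1332 pt; remaining 306 splits into 17 gutters.
g = 306 / 17 = 18 pt.

18 pt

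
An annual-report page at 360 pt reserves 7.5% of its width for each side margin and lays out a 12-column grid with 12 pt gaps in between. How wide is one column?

14.5 pt

Margins: 7.5% × 360 = 27 pt each, so content = 360 − 54 = 306 pt.
Subtracting 11 gaps of 12 leaves 174 for 12 columns, so c = 14.5 pt.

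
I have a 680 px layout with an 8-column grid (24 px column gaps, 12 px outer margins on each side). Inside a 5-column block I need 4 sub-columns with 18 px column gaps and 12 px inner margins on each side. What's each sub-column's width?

80.75 px

Outer content = 680 − 2·12 = 656 px.
656 − 7·24 = 488; ÷8 gives c = 61 px.
Span of 5: 5·61 + 4·24 = 305 + 96 = 401 px.
Inner content = 401 − 2·12 = 377 px.
4d + 3·18 = 377 → 4d = 323 → d = 80.75 px.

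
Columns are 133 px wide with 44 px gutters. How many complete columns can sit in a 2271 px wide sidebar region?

13 columns

k columns need k·133 + (k−1)·44 = k·177 − 44.
k·177 − 44 ≤ 2271 → k ≤ 2315 / 177 ≈ 13.08, so k = 13.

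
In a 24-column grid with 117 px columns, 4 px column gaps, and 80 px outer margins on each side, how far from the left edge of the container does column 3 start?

322 px

Each column+gutter stride is 121 px; 2 of them past the 80 px margin is 80 + 242 = 322 px.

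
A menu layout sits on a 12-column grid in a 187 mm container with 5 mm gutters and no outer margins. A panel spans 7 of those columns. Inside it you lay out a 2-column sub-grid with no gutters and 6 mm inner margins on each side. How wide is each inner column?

47.5 mm

12 columns + 11 gutters: 12c + 11·5 = 187.
12c = 187 − 55 = 132, so c = 11 mm.
7-column span = 7·11 + 6·5 = 107 mm.
Inner content = 107 − 2·6 = 95 mm.
95 / 2 = 47.5 mm per column.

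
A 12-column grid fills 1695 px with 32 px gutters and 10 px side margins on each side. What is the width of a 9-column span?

1248.25 px

Take off 20 px of margins, leaving 1675 px.
Subtracting 11 gutters of 32 leaves 1323 for 12 columns, so c = 110.25 px.
9 columns plus 8 gutters: 992.25 + 256 = 1248.25 px.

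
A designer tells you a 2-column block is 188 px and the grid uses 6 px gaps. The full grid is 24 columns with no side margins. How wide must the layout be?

2322 px

2c + 1·6 = 188 → 2c = 182 → c = 91 px.
Layout = 24·91 + 23·6 = 2184 + 138 = 2322 px.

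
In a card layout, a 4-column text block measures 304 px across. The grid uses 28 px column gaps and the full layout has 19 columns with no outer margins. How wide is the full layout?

304 − 3·28 = 220; ÷4 gives c = 55 px.
Layout = 19·55 + 18·28 = 1045 + 504 = 1549 px.

1549 px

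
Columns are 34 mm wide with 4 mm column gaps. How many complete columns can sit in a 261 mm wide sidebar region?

6 columns

6 columns: 6·34 + 5·4 = 224 mm ≤ 261.
7 columns: 262 mm > 261. So 6.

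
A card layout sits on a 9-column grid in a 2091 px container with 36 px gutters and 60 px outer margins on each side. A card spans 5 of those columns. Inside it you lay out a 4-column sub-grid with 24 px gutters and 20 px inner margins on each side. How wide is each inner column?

241.75 px

Outer content = 2091 − 2·60 = 1971 px.
Subtracting 8 gutters of 36 leaves 1683 for 9 columns, so c = 187 px.
5 columns plus 4 gutters: 935 + 144 = 1079 px.
Inner content = 1079 − 2·20 = 1039 px.
4d + 3·24 = 1039 → 4d = 967 → d = 241.75 px.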